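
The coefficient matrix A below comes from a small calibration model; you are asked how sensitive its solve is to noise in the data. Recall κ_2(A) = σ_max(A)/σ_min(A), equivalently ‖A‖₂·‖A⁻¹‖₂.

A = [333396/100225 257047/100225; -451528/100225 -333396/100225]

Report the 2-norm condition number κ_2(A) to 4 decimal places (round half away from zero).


form AᵀA = [12601217104/401802025 9449442828/401802025; 9449442828/401802025 7089042121/401802025] with trace 787610369/16072081 and determinant 3841600/16072081
eigenvalues of AᵀA: λ = (tr ± √(tr²−4·det))/2 = 49, 78400/16072081
σ_max=√49=7, σ_min=√(78400/16072081)=(280/4009) → κ = 100.2250

100.2250


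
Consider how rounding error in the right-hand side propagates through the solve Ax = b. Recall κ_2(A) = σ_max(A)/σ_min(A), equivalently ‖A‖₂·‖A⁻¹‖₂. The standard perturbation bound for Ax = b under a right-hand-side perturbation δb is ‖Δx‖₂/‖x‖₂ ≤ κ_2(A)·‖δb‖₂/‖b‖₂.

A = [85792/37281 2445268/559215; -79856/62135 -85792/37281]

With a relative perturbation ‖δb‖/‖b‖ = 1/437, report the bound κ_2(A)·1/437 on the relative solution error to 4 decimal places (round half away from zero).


form AᵀA = [49134848/7072425 55250048/4243455; 55250048/4243455 1554120848/63651825] with trace 23486288/748845 and determinant 9834496/93605625
solving λ² − 23486288/748845·λ + 9834496/93605625 = 0 gives λ = 784/25, 12544/3744225
κ_2(A) = √(λ_max/λ_min) = √((784/25) / (12544/3744225)) = 96.7500
κ_2(A)·‖δb‖/‖b‖ = 0.2214

0.2214


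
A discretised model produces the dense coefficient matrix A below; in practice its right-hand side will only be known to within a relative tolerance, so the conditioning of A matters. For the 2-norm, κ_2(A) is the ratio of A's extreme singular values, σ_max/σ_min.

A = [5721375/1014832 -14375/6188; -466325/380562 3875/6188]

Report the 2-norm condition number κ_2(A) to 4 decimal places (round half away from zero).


AᵀA = [183536325625/5513953536 -6370496875/459496128; -6370496875/459496128 110828125/19145672]; tr = 1274880625/32626944, det = 244140625/522031104
eigenvalues of AᵀA: λ = (tr ± √(tr²−4·det))/2 = 625/16, 390625/32626944
κ = σ_max/σ_min = (25/4)/(625/5712) = 57.1200

57.1200


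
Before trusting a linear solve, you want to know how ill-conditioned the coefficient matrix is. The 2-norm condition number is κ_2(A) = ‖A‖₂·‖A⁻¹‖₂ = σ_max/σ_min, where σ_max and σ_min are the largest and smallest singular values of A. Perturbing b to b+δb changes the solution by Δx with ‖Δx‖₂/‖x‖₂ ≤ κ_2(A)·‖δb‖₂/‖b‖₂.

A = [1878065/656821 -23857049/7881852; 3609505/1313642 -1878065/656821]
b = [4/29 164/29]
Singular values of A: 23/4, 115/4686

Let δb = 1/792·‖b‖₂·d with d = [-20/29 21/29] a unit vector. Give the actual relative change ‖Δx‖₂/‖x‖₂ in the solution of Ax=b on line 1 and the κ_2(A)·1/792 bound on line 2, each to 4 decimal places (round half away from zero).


largest singular value 23/4, smallest 115/4686
condition number: (23/4) ÷ (115/4686) = 234.3000
worst-case relative error ≤ 234.3000 × 1/792 = 0.2958
solve Ax = b  →  x = [118.5079 111.9040]
2-norm of b is 5.6569; of x, 162.9928
re-solving with b+δb shifts x by Δx of norm 0.2910
dividing the unrounded norms, ‖Δx‖/‖x‖ = 0.0018
realised/bound (from unrounded values) ≈ 0.0060

0.0018
0.2958


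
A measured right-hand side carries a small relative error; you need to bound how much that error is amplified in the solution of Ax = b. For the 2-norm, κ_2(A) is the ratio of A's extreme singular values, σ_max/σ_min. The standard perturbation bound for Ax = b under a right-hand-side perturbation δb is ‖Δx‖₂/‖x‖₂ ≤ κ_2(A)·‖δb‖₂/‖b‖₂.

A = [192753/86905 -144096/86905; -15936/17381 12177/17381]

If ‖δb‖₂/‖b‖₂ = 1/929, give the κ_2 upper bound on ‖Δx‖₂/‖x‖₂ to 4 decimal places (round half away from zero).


form AᵀA = [257411961/44689225 -193054752/44689225; -193054752/44689225 144796689/44689225] with trace 16088346/1787569 and determinant 2025/1787569
λ_max, λ_min = (16088346/1787569 ± √258820397706816/3195402929761)/2 = 9, 225/1787569
κ = σ_max/σ_min = 3/(15/1337) = 267.4000
bound on ‖Δx‖/‖x‖: κ·ε = 267.4000·1/929 = 0.2878

0.2878


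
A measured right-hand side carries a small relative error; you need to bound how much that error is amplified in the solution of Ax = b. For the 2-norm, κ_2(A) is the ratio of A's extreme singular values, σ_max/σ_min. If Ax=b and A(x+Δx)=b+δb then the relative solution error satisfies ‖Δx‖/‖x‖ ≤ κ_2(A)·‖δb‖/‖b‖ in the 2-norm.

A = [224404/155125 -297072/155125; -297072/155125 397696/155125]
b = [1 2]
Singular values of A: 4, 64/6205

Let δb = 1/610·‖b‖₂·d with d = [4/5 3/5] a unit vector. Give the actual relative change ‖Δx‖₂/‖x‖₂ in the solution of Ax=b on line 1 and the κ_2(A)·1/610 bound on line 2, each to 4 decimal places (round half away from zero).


σ_max = 4, σ_min = 64/6205
κ = σ_max/σ_min = 4/(64/6205) = 387.8125
worst-case relative error ≤ 387.8125 × 1/610 = 0.6358
solve Ax = b  →  x = [154.9750 116.5438]
‖b‖₂ = 2.2361 and ‖x‖₂ = 193.9064
Δx = A⁻¹·δb where δb = 1/610·2.2361·d; ‖Δx‖ = 0.3554
realised ‖Δx‖/‖x‖ = 0.0018
realised/bound (from unrounded values) ≈ 0.0029

0.0018
0.6358


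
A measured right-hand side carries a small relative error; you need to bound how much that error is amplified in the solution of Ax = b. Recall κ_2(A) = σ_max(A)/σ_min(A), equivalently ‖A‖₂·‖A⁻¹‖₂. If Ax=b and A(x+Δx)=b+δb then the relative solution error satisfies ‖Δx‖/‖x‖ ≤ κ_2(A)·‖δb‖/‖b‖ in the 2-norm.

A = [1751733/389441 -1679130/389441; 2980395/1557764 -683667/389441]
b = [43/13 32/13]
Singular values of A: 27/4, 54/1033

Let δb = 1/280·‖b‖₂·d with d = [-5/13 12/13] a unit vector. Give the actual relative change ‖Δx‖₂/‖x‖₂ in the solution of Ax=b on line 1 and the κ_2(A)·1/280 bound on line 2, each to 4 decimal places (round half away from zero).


0.0147
0.4612

from the listed singular values, σ₁ = 27/4, σ_n = 54/1033
condition number: (27/4) ÷ (54/1033) = 129.1250
perturbation bound = 129.1250·1/280 = 0.4612
solve Ax = b  →  x = [13.6220 13.4438]
2-norm of b is 4.1231; of x, 19.1388
Δx = A⁻¹·δb where δb = 1/280·4.1231·d; ‖Δx‖ = 0.2817
dividing the unrounded norms, ‖Δx‖/‖x‖ = 0.0147
tightness: 0.0147 against a bound of 0.4612 (unrounded ratio ≈ 0.0319)


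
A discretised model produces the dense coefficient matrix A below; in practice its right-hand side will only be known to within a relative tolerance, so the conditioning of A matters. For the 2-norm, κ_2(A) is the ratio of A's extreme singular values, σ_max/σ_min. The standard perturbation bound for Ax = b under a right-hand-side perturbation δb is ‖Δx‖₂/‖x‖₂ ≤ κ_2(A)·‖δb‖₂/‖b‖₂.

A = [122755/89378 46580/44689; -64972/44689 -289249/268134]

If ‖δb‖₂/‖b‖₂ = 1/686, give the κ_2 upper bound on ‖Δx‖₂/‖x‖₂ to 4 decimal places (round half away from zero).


form AᵀA = [37995521/9498724 21371504/7124043; 21371504/7124043 192359161/85488516] with trace 267159425/42744258 and determinant 390625/341954064
λ_max, λ_min = (267159425/42744258 ± √17841452469610000/456767897992641)/2 = 25/4, 15625/85488516
σ_max=√(25/4)=(5/2), σ_min=√(15625/85488516)=(125/9246) → κ = 184.9200
perturbation bound = 184.9200·1/686 = 0.2696

0.2696


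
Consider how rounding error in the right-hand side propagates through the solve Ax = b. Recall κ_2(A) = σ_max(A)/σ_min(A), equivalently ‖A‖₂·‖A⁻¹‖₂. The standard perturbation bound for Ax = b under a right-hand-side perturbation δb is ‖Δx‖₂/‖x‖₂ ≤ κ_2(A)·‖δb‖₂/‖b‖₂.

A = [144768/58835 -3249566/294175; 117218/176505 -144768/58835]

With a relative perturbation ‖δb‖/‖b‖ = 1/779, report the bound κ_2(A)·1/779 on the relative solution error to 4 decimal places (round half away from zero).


AᵀA = [24076148/3706605 -296677888/10296125; -296677888/10296125 6593470276/51480625]; tr = 37091464/275625, det = 11316496/6890625
solving λ² − 37091464/275625·λ + 11316496/6890625 = 0 gives λ = 3364/25, 3364/275625
κ_2(A) = √(λ_max/λ_min) = √((3364/25) / (3364/275625)) = 105.0000
bound on ‖Δx‖/‖x‖: κ·ε = 105.0000·1/779 = 0.1348

0.1348


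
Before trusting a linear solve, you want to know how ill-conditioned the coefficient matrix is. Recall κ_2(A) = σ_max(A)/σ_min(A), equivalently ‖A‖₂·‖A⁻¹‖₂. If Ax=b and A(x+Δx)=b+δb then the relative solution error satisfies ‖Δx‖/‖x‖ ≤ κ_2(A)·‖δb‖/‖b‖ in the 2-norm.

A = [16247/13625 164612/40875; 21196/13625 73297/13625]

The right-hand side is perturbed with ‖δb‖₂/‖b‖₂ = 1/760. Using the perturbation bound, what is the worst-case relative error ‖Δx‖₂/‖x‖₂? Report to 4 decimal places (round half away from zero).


form AᵀA = [28529417/7425625 293410432/22276875; 293410432/22276875 3017966497/66830625] with trace 5239570/106929 and determinant 2401/106929
char-poly roots: 49 and 49/106929
σ_max=√49=7, σ_min=√(49/106929)=(7/327) → κ = 327.0000
perturbation bound = 327.0000·1/760 = 0.4303

0.4303


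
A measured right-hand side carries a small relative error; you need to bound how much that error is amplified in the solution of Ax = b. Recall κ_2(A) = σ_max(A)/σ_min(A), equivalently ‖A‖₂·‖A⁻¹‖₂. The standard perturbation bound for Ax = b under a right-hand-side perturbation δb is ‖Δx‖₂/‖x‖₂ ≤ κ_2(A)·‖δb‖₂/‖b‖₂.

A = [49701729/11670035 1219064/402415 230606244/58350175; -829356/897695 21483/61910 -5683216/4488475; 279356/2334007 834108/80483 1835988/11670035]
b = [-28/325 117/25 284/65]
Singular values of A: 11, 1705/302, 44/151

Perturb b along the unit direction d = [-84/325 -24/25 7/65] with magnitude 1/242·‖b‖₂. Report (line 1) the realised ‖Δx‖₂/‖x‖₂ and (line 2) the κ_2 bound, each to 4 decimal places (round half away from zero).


from the listed singular values, σ₁ = 11, σ_n = 44/151
condition number: 11 ÷ (44/151) = 37.7500
perturbation bound = 37.7500·1/242 = 0.1560
solve Ax = b  →  x = [9.1495 0.4714 -10.2429]
‖b‖₂ = 6.4031 and ‖x‖₂ = 13.7424
Δx = A⁻¹·δb where δb = 1/242·6.4031·d; ‖Δx‖ = 0.0908
realised ‖Δx‖/‖x‖ = 0.0066
realised/bound (from unrounded values) ≈ 0.0424

0.0066
0.1560


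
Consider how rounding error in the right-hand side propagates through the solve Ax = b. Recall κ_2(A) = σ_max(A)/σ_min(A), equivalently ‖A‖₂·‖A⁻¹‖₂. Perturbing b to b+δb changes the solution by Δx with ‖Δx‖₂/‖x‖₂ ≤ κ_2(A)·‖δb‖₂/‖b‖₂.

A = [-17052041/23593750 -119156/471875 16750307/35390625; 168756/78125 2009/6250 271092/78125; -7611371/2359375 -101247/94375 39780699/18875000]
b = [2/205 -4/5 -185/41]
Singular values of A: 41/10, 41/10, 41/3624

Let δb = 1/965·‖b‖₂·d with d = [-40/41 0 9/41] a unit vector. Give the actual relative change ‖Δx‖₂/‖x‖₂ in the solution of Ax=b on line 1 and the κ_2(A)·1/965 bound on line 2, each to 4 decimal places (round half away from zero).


0.0047
0.3755

from the listed singular values, σ₁ = 41/10, σ_n = 41/3624
condition number: (41/10) ÷ (41/3624) = 362.4000
bound on ‖Δx‖/‖x‖: κ·ε = 362.4000·1/965 = 0.3755
solve Ax = b  →  x = [24.5218 -84.5815 -7.6603]
‖b‖ = 4.5826, ‖x‖ = 88.3970
δb = ε·‖b‖·d = [-0.0046 0.0000 0.0010]; solving A·Δx = δb gives ‖Δx‖ = 0.4197
relative error = 0.0047
realised/bound (from unrounded values) ≈ 0.0126


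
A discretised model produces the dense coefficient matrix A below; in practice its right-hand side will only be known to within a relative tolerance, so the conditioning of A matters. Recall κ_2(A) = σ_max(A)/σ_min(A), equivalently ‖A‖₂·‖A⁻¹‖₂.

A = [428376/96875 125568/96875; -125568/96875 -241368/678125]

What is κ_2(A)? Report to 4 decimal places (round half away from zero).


217.0000

form AᵀA = [318837312/15015625 650944512/105109375; 650944512/105109375 1329371712/735765625] with trace 5424768/235445 and determinant 331776/29430625
char-poly roots: 576/25 and 576/1177225
σ_max=√(576/25)=(24/5), σ_min=√(576/1177225)=(24/1085) → κ = 217.0000


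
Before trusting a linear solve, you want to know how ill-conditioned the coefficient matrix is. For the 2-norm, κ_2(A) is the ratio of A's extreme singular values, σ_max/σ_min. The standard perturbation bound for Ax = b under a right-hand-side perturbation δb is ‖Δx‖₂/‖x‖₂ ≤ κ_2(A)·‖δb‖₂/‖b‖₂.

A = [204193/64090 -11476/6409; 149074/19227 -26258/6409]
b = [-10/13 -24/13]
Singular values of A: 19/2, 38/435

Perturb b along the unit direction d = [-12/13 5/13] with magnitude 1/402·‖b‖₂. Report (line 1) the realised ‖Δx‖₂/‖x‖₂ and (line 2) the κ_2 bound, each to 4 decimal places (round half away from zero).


largest singular value 19/2, smallest 38/435
condition number: (19/2) ÷ (38/435) = 108.7500
perturbation bound = 108.7500·1/402 = 0.2705
solve Ax = b  →  x = [-0.1858 0.0991]
2-norm of b is 2.0000; of x, 0.2105
Δx = A⁻¹·δb where δb = 1/402·2.0000·d; ‖Δx‖ = 0.0570
relative error = 0.2705
tightness: 0.2705 against a bound of 0.2705; the bound is attained (ratio 1)

0.2705
0.2705


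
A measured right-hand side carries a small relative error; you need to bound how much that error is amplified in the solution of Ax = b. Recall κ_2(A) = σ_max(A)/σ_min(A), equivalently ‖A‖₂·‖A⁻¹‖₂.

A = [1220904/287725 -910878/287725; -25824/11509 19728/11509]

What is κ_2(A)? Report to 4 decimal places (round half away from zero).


AᵀA = [6600020544/286455625 -4949842608/286455625; -4949842608/286455625 3712612356/286455625]; tr = 412505316/11458225, det = 331776/11458225
λ_max, λ_min = (412505316/11458225 ± √170145429472029456/131290920150625)/2 = 36, 9216/11458225
κ_2(A) = √(λ_max/λ_min) = √(36 / (9216/11458225)) = 211.5625

211.5625


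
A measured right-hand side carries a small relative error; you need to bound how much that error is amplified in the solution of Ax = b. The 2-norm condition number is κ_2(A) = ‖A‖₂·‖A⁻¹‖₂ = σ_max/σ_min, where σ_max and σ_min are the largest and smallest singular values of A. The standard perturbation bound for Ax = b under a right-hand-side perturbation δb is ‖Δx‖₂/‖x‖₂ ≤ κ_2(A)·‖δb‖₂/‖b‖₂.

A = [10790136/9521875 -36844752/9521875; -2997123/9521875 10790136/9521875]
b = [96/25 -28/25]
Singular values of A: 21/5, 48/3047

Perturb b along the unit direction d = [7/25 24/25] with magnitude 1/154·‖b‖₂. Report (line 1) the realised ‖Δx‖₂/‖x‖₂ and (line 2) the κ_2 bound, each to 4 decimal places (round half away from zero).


1.7313
1.7313

σ_max = 21/5, σ_min = 48/3047
condition number: (21/5) ÷ (48/3047) = 266.6125
perturbation bound = 266.6125·1/154 = 1.7313
solve Ax = b  →  x = [0.2667 -0.9143]
‖b‖ = 4.0000, ‖x‖ = 0.9524
re-solving with b+δb shifts x by Δx of norm 1.6488
dividing the unrounded norms, ‖Δx‖/‖x‖ = 1.7313
so the bound is sharp here: realised error equals the bound


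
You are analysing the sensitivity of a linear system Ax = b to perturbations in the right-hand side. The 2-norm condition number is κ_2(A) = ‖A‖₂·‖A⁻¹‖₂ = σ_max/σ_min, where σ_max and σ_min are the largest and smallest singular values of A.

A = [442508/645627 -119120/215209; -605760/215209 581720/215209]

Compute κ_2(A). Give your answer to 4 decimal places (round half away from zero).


form AᵀA = [2081094544/247968009 -660237760/82656003; -660237760/82656003 209748800/27552001] with trace 4719184/294849 and determinant 25600/294849
eigenvalues of AᵀA: λ = (tr ± √(tr²−4·det))/2 = 16, 1600/294849
κ = σ_max/σ_min = 4/(40/543) = 54.3000

54.3000


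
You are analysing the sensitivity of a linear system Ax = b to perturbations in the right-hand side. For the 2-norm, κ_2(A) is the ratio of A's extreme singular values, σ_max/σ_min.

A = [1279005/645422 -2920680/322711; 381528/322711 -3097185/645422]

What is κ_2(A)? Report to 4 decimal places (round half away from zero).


92.6000

form AᵀA = [7675115049/1441417156 -8507313360/360354289; -8507313360/360354289 151259659425/1441417156] with trace 47273877/428738 and determinant 4862025/3429904
eigenvalues of AᵀA: λ = (tr ± √(tr²−4·det))/2 = 441/4, 11025/857476
κ_2(A) = √(λ_max/λ_min) = √((441/4) / (11025/857476)) = 92.6000


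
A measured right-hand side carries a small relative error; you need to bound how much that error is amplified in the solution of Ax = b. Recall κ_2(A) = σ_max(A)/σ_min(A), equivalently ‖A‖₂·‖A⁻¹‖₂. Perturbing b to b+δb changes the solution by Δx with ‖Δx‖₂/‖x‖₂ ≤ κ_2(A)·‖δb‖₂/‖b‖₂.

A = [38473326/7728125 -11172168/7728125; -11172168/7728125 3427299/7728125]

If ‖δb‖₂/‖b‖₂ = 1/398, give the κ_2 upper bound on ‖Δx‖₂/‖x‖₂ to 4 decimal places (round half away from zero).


0.6214

form AᵀA = [2568022642116/95558265625 -748993314888/95558265625; -748993314888/95558265625 218501946009/95558265625] with trace 4458439341/152893225 and determinant 2125764/152893225
solving λ² − 4458439341/152893225·λ + 2125764/152893225 = 0 gives λ = 729/25, 2916/6115729
κ = σ_max/σ_min = (27/5)/(54/2473) = 247.3000
worst-case relative error ≤ 247.3000 × 1/398 = 0.6214


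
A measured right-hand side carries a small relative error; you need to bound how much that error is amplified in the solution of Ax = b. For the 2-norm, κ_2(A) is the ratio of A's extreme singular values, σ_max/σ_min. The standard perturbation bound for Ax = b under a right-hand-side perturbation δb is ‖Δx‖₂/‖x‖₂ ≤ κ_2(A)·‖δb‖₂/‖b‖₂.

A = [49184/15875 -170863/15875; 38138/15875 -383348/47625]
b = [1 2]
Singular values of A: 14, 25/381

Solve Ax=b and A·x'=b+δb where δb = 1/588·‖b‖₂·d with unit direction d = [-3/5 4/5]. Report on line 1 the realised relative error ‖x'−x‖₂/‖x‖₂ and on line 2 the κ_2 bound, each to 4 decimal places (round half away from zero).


largest singular value 14, smallest 25/381
κ_2(A) = 14 / (25/381) = 213.3600
worst-case relative error ≤ 213.3600 × 1/588 = 0.3629
solve Ax = b  →  x = [14.6704 4.1301]
‖b‖ = 2.2361, ‖x‖ = 15.2407
re-solving with b+δb shifts x by Δx of norm 0.0580
realised ‖Δx‖/‖x‖ = 0.0038
so the bound overstates the realised error by a factor of ≈ 95.4217 (computed from the unrounded values)

0.0038
0.3629


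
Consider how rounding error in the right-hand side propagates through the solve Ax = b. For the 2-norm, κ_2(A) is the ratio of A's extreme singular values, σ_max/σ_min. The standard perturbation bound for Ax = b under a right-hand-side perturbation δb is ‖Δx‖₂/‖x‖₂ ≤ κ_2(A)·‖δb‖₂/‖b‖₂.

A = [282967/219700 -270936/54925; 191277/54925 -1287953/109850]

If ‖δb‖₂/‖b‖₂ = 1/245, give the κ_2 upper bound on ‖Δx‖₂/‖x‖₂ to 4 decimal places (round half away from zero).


0.3449

form AᵀA = [3937636537/285610000 -1684548873/35701250; -1684548873/35701250 11552947897/71402500] with trace 80239085/456976 and determinant 7890481/1827904
λ_max, λ_min = (80239085/456976 ± √6434705001191769/208827064576)/2 = 2809/16, 2809/114244
σ_max=√(2809/16)=(53/4), σ_min=√(2809/114244)=(53/338) → κ = 84.5000
perturbation bound = 84.5000·1/245 = 0.3449


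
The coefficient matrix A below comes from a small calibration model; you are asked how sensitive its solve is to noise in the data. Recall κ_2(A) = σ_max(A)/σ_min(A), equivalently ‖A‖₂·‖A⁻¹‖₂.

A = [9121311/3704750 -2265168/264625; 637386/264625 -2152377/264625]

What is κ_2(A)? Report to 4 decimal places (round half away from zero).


255.5000

AᵀA = [193609338057/16320062500 -23702634558/582859375; -23702634558/582859375 11609646633/83265625]; tr = 158022405/1044484, det = 228886641/652802500
char-poly roots: 15129/100 and 15129/6528025
so κ_2 = √((15129/100) / (15129/6528025)) = 255.5000


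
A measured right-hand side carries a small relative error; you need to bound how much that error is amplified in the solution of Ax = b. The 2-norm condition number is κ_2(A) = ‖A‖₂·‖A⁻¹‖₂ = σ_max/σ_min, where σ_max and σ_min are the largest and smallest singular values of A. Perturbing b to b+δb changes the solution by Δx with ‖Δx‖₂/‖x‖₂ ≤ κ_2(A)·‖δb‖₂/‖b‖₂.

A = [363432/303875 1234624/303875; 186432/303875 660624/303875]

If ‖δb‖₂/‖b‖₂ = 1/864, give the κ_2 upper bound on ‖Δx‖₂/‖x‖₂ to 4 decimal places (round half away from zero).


form AᵀA = [577300032/319515625 1978765824/319515625; 1978765824/319515625 6784499968/319515625] with trace 2355776/102245 and determinant 147456/12780625
char-poly roots: 576/25 and 256/511225
so κ_2 = √((576/25) / (256/511225)) = 214.5000
bound on ‖Δx‖/‖x‖: κ·ε = 214.5000·1/864 = 0.2483

0.2483


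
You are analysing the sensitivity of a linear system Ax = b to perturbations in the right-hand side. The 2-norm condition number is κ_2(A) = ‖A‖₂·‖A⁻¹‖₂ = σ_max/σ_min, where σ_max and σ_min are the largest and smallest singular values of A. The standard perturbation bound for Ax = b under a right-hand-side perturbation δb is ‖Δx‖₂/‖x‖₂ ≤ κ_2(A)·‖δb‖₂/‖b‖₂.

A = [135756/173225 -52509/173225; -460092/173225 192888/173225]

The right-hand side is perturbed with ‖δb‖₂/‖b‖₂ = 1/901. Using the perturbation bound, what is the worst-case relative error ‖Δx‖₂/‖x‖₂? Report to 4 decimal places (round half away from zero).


0.1479

form AᵀA = [368182944/48011041 -153399420/48011041; -153399420/48011041 63940761/48011041] with trace 2556945/284089 and determinant 1296/284089
solving λ² − 2556945/284089·λ + 1296/284089 = 0 gives λ = 9, 144/284089
so κ_2 = √(9 / (144/284089)) = 133.2500
bound on ‖Δx‖/‖x‖: κ·ε = 133.2500·1/901 = 0.1479


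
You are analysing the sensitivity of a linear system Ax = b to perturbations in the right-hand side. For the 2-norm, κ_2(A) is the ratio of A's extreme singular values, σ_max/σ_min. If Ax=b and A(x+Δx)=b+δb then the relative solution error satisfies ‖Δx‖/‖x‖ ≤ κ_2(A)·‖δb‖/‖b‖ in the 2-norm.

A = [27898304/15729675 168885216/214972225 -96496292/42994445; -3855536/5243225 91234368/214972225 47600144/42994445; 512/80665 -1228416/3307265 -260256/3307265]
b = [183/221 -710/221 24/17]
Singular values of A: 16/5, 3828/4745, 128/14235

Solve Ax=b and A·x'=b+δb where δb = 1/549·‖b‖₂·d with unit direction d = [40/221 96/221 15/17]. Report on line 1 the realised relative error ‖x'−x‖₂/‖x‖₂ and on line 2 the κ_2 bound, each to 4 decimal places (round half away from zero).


0.1937
0.6482

σ_max = 16/5, σ_min = 128/14235
κ_2(A) = (16/5) / (128/14235) = 355.8750
bound on ‖Δx‖/‖x‖: κ·ε = 355.8750·1/549 = 0.6482
solve Ax = b  →  x = [0.3750 -3.5182 -1.3041]
‖b‖ = 3.6056, ‖x‖ = 3.7708
with δb = [0.0012 0.0029 0.0058], A·Δx = δb → ‖Δx‖ = 0.7304
realised ‖Δx‖/‖x‖ = 0.1937
realised/bound (from unrounded values) ≈ 0.2988


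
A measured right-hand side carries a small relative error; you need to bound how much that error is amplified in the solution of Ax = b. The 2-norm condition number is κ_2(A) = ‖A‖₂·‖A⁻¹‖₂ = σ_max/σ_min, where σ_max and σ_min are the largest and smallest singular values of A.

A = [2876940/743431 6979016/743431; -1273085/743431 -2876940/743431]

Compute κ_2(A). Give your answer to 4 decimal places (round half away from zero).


M = AᵀA = [58565261425/3270352969 140478103260/3270352969; 140478103260/3270352969 337180166224/3270352969]. tr(M)=2341688921/19351201, det(M)=23425600/19351201
eigenvalues of AᵀA: λ = (tr ± √(tr²−4·det))/2 = 121, 193600/19351201
so κ_2 = √(121 / (193600/19351201)) = 109.9750

109.9750


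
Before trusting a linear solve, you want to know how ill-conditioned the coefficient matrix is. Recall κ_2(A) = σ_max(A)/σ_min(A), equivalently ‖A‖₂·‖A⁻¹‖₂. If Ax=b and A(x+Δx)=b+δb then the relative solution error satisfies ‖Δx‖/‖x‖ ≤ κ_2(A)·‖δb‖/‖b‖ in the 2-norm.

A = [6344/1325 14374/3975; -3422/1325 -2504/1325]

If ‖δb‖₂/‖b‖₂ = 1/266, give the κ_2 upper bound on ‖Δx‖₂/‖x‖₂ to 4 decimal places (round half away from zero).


M = AᵀA = [10391284/351125 23378944/1053375; 23378944/1053375 52608404/3160125]. tr(M)=29225992/632025, det(M)=1336336/15800625
eigenvalues of AᵀA: λ = (tr ± √(tr²−4·det))/2 = 1156/25, 1156/632025
κ_2(A) = √(λ_max/λ_min) = √((1156/25) / (1156/632025)) = 159.0000
perturbation bound = 159.0000·1/266 = 0.5977

0.5977


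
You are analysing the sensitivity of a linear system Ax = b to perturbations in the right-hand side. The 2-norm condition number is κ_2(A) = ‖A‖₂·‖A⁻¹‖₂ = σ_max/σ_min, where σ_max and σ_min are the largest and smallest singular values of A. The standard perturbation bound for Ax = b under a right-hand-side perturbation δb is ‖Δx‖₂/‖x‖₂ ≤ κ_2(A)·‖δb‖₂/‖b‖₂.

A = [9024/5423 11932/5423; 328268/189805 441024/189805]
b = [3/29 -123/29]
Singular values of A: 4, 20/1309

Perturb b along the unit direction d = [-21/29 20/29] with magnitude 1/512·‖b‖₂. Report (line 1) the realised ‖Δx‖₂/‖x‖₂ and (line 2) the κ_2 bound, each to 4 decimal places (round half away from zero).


0.0028
0.5113

from the listed singular values, σ₁ = 4, σ_n = 20/1309
condition number: 4 ÷ (20/1309) = 261.8000
bound on ‖Δx‖/‖x‖: κ·ε = 261.8000·1/512 = 0.5113
solve Ax = b  →  x = [156.6300 -118.4100]
‖b‖ = 4.2426, ‖x‖ = 196.3514
with δb = [-0.0060 0.0057], A·Δx = δb → ‖Δx‖ = 0.5423
relative error = 0.0028
so the bound overstates the realised error by a factor of ≈ 185.1219 (computed from the unrounded values)


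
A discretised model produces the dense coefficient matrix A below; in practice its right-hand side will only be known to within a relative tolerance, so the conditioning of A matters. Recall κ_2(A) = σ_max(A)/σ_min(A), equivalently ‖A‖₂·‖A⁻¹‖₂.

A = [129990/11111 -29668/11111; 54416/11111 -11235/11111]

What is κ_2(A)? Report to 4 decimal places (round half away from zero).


M = AᵀA = [19858501156/123454321 -4467907080/123454321; -4467907080/123454321 1006415449/123454321]. tr(M)=12412205/73441, det(M)=114244/73441
solving λ² − 12412205/73441·λ + 114244/73441 = 0 gives λ = 169, 676/73441
so κ_2 = √(169 / (676/73441)) = 135.5000

135.5000


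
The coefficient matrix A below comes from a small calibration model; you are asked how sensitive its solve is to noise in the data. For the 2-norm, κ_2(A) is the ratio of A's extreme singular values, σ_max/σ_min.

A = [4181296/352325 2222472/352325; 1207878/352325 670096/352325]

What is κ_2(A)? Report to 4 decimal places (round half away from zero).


AᵀA = [1782795812/11683097 950796000/11683097; 950796000/11683097 507144512/11683097]; tr = 134702372/687241, det = 614656/687241
eigenvalues of AᵀA: λ = (tr ± √(tr²−4·det))/2 = 196, 3136/687241
κ_2(A) = √(λ_max/λ_min) = √(196 / (3136/687241)) = 207.2500

207.2500


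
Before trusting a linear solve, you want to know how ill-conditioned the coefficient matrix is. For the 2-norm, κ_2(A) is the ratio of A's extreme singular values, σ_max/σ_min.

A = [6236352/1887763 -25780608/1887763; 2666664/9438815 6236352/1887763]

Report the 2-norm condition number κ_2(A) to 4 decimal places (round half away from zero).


14.0375

AᵀA = [582637271616/52998946225 -468325089792/10599789245; -468325089792/10599789245 418519830528/2119957849]; tr = 6570870336/31528225, det = 6879707136/31528225
eigenvalues of AᵀA: λ = (tr ± √(tr²−4·det))/2 = 5184/25, 1327104/1261129
σ_max=√(5184/25)=(72/5), σ_min=√(1327104/1261129)=(1152/1123) → κ = 14.0375


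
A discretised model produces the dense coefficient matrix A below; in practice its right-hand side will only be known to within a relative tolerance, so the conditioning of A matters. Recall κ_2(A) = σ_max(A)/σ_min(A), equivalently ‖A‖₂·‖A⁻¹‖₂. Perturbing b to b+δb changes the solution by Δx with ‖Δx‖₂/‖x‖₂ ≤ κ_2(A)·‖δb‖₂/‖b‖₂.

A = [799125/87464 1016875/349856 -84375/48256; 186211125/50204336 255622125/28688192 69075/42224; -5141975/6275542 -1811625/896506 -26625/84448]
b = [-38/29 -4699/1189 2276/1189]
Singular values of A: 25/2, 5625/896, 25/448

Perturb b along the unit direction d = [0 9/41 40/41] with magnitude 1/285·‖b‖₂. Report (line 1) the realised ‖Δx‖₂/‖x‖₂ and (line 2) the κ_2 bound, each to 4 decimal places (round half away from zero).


0.0161
0.7860

from the listed singular values, σ₁ = 25/2, σ_n = 25/448
κ = σ_max/σ_min = (25/2)/(25/448) = 224.0000
bound on ‖Δx‖/‖x‖: κ·ε = 224.0000·1/285 = 0.7860
solve Ax = b  →  x = [4.7244 -5.4246 16.4190]
‖b‖ = 4.5826, ‖x‖ = 17.9257
re-solving with b+δb shifts x by Δx of norm 0.2881
realised ‖Δx‖/‖x‖ = 0.0161
tightness: 0.0161 against a bound of 0.7860 (unrounded ratio ≈ 0.0205)


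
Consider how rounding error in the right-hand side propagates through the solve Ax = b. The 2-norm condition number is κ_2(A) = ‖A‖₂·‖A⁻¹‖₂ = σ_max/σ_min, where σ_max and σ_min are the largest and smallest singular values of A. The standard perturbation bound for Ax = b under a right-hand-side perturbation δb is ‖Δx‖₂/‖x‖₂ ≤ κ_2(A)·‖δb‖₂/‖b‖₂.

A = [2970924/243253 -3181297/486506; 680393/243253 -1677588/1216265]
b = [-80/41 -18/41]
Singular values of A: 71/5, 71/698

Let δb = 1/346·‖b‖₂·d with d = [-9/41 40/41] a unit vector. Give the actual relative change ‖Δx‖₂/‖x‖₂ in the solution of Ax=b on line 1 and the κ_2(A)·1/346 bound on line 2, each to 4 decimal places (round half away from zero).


0.4035
0.4035

from the listed singular values, σ₁ = 71/5, σ_n = 71/698
κ_2(A) = (71/5) / (71/698) = 139.6000
perturbation bound = 139.6000·1/346 = 0.4035
solve Ax = b  →  x = [-0.1243 0.0663]
‖b‖ = 2.0000, ‖x‖ = 0.1408
re-solving with b+δb shifts x by Δx of norm 0.0568
relative error = 0.4035
tightness: 0.4035 against a bound of 0.4035; the bound is attained (ratio 1)


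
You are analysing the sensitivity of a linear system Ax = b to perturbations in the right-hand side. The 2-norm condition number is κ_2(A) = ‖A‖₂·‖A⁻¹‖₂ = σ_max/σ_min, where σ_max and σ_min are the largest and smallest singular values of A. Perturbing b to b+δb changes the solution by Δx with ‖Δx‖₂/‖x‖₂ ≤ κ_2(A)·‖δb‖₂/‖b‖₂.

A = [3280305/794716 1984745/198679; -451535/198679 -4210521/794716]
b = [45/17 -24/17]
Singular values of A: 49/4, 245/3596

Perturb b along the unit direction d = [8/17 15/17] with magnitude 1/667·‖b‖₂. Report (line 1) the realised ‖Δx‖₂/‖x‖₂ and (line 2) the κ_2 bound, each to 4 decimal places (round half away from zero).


largest singular value 49/4, smallest 245/3596
κ_2(A) = (49/4) / (245/3596) = 179.8000
worst-case relative error ≤ 179.8000 × 1/667 = 0.2696
solve Ax = b  →  x = [0.0942 0.2261]
‖b‖₂ = 3.0000 and ‖x‖₂ = 0.2449
Δx = A⁻¹·δb where δb = 1/667·3.0000·d; ‖Δx‖ = 0.0660
dividing the unrounded norms, ‖Δx‖/‖x‖ = 0.2696
tightness: 0.2696 against a bound of 0.2696; the bound is attained (ratio 1)

0.2696
0.2696


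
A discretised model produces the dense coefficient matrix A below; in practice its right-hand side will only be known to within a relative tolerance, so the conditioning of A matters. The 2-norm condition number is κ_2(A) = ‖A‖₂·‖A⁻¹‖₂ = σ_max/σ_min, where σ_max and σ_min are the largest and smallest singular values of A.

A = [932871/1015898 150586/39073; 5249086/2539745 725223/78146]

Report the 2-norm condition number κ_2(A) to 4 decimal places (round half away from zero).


M = AᵀA = [780874691761/152669932900 173428633008/7633496645; 173428633008/7633496645 616652973313/6106797316]. tr(M)=4817727253/45410450, det(M)=112550881/363283600
solving λ² − 4817727253/45410450·λ + 112550881/363283600 = 0 gives λ = 10609/100, 10609/3632836
so κ_2 = √((10609/100) / (10609/3632836)) = 190.6000

190.6000


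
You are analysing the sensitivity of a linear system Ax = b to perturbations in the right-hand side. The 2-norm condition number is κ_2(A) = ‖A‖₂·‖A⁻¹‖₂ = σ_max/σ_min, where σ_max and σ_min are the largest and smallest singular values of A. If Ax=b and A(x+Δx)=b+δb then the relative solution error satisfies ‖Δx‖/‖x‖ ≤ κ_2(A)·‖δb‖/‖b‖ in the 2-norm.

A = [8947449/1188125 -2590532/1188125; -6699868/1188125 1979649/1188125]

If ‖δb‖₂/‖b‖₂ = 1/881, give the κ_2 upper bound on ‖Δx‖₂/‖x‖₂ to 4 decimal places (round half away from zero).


form AᵀA = [4997802993001/56465640625 -1457681597568/56465640625; -1457681597568/56465640625 425194648249/56465640625] with trace 8676796226/90345025 and determinant 5764801/90345025
solving λ² − 8676796226/90345025·λ + 5764801/90345025 = 0 gives λ = 2401/25, 2401/3613801
σ_max=√(2401/25)=(49/5), σ_min=√(2401/3613801)=(49/1901) → κ = 380.2000
worst-case relative error ≤ 380.2000 × 1/881 = 0.4316

0.4316


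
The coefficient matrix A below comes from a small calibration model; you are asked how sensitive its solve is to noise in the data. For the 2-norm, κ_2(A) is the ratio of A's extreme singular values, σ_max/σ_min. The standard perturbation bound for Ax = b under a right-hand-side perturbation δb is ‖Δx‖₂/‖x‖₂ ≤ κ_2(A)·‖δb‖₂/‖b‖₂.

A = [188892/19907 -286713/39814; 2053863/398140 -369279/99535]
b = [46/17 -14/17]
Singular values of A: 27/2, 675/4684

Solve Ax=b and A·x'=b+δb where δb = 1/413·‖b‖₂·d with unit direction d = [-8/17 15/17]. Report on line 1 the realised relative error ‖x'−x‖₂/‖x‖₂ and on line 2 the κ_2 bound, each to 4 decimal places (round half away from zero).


0.0034
0.2268

largest singular value 27/2, smallest 675/4684
κ = σ_max/σ_min = (27/2)/(675/4684) = 93.6800
perturbation bound = 93.6800·1/413 = 0.2268
solve Ax = b  →  x = [-8.2086 -11.1917]
‖b‖ = 2.8284, ‖x‖ = 13.8793
δb = ε·‖b‖·d = [-0.0032 0.0060]; solving A·Δx = δb gives ‖Δx‖ = 0.0475
relative error = 0.0034
realised/bound (from unrounded values) ≈ 0.0151


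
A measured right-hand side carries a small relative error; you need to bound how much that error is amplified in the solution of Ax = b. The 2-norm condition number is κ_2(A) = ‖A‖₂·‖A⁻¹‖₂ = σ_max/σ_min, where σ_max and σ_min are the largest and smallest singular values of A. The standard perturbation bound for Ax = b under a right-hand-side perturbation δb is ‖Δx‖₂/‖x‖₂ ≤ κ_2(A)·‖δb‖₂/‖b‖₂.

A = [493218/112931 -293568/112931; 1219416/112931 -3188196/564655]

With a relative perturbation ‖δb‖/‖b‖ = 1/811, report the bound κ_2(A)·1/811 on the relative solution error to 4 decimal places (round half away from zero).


M = AᵀA = [10238102820/75463969 -27288179424/377319845; -27288179424/377319845 72894366864/1886599225]. tr(M)=1137878676/6528025, det(M)=75898944/6528025
λ_max, λ_min = (1137878676/6528025 ± √1292786000479890576/42615110400625)/2 = 4356/25, 17424/261121
so κ_2 = √((4356/25) / (17424/261121)) = 51.1000
perturbation bound = 51.1000·1/811 = 0.0630

0.0630


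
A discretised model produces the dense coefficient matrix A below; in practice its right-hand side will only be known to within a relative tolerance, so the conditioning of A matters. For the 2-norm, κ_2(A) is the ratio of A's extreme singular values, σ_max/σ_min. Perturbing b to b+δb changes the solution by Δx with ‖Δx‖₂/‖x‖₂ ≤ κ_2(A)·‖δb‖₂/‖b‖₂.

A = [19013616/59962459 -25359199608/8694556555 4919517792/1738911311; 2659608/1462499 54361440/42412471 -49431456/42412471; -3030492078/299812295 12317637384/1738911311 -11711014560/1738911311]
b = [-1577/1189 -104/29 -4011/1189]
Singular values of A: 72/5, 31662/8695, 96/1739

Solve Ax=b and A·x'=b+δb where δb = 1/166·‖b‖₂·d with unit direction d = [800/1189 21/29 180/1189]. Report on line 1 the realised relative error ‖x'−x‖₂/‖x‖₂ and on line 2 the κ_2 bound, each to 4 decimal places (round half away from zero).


from the listed singular values, σ₁ = 72/5, σ_n = 96/1739
κ = σ_max/σ_min = (72/5)/(96/1739) = 260.8500
worst-case relative error ≤ 260.8500 × 1/166 = 1.5714
solve Ax = b  →  x = [-0.0552 -50.2177 -52.2352]
‖b‖₂ = 5.0990 and ‖x‖₂ = 72.4592
Δx = A⁻¹·δb where δb = 1/166·5.0990·d; ‖Δx‖ = 0.5564
dividing the unrounded norms, ‖Δx‖/‖x‖ = 0.0077
so the bound overstates the realised error by a factor of ≈ 204.6299 (computed from the unrounded values)

0.0077
1.5714


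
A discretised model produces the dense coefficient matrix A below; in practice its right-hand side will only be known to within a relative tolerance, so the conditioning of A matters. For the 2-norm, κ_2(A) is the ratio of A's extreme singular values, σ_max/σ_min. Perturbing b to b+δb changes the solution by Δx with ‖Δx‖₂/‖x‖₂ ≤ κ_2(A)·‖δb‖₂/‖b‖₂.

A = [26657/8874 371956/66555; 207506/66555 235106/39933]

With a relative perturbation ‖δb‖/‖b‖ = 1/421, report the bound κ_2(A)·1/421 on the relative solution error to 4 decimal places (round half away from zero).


0.7696

AᵀA = [23229977/1239300 1306630/37179; 1306630/37179 183747092/2788425]; tr = 55532833/656100, det = 279841/4100625
λ_max, λ_min = (55532833/656100 ± √4934044855441/688747536)/2 = 2116/25, 529/656100
κ_2(A) = √(λ_max/λ_min) = √((2116/25) / (529/656100)) = 324.0000
worst-case relative error ≤ 324.0000 × 1/421 = 0.7696


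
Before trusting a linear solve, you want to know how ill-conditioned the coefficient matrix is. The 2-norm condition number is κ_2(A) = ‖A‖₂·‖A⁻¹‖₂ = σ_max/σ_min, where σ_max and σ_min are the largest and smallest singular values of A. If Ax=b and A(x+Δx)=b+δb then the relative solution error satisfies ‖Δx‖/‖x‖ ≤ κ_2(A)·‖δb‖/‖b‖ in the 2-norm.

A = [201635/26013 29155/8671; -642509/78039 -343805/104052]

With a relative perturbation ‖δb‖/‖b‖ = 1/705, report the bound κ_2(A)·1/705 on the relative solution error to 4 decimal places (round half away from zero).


M = AᵀA = [71227282/557037 39561865/742716; 39561865/742716 22007125/990288]. tr(M)=102900049/685584, det(M)=2941225/685584
solving λ² − 102900049/685584·λ + 2941225/685584 = 0 gives λ = 2401/16, 1225/42849
κ = σ_max/σ_min = (49/4)/(35/207) = 72.4500
κ_2(A)·‖δb‖/‖b‖ = 0.1028

0.1028


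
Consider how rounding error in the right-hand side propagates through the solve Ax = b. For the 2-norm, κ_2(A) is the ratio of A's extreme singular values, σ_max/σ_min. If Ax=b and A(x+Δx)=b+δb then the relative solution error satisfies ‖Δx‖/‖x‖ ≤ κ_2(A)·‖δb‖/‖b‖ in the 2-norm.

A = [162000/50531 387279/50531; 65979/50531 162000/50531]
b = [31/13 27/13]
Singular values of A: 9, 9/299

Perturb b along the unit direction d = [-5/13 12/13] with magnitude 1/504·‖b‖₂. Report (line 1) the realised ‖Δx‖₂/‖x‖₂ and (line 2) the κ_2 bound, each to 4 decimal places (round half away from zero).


from the listed singular values, σ₁ = 9, σ_n = 9/299
condition number: 9 ÷ (9/299) = 299.0000
perturbation bound = 299.0000·1/504 = 0.5933
solve Ax = b  →  x = [-30.5385 13.0855]
2-norm of b is 3.1623; of x, 33.2239
δb = ε·‖b‖·d = [-0.0024 0.0058]; solving A·Δx = δb gives ‖Δx‖ = 0.2084
relative error = 0.0063
tightness: 0.0063 against a bound of 0.5933 (unrounded ratio ≈ 0.0106)

0.0063
0.5933
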